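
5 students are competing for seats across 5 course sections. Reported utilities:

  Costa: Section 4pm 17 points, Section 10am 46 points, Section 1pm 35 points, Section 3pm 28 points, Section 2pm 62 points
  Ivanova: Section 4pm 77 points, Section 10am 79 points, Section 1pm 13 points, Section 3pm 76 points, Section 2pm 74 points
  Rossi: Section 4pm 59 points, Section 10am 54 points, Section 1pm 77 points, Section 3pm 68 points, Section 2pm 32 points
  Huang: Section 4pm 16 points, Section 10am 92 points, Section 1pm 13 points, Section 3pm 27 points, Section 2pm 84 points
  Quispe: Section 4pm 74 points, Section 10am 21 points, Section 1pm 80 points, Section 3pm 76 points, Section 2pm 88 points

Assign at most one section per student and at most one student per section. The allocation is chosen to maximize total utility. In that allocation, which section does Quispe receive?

Optimal: Costa→Section 2pm (62 points), Ivanova→Section 4pm (77 points), Rossi→Section 1pm (77 points), Huang→Section 10am (92 points), Quispe→Section 3pm (76 points) — total 62+77+77+92+76 = 384 points.
Max-entry greedy (repeatedly take the single best remaining cell) gives 362 points, worse by 22.
Next-best assignment: Costa→Section 2pm, Ivanova→Section 3pm, Rossi→Section 1pm, Huang→Section 10am, Quispe→Section 4pm = 381 points.
No other one-to-one assignment exceeds 384 points.
Quispe's own top section is Section 2pm (88 points), but forcing Quispe→Section 2pm and reassigning the rest optimally gives only 362 points — worse by 22.

Quispe receives Section 3pm.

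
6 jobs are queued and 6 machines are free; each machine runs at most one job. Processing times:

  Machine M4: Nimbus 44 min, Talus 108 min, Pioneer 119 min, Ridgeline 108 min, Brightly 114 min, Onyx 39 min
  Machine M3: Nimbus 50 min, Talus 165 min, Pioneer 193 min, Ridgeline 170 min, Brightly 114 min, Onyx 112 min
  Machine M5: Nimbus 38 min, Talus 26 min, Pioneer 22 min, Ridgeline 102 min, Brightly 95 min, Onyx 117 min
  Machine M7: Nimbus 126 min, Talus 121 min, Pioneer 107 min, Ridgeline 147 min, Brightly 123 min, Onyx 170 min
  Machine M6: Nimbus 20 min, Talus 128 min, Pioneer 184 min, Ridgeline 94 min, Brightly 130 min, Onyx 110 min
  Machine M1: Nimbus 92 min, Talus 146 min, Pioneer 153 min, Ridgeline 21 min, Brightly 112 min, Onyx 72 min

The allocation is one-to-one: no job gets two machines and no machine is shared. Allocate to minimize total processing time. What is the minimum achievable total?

Optimal: Nimbus→Machine M6 (20 min), Talus→Machine M5 (26 min), Pioneer→Machine M7 (107 min), Ridgeline→Machine M1 (21 min), Brightly→Machine M3 (114 min), Onyx→Machine M4 (39 min) — total 20+26+107+21+114+39 = 327 min.
Column-greedy (each machine in turn goes to its cheapest remaining job) gives 438 min, worse by 111.

Min total: 327 min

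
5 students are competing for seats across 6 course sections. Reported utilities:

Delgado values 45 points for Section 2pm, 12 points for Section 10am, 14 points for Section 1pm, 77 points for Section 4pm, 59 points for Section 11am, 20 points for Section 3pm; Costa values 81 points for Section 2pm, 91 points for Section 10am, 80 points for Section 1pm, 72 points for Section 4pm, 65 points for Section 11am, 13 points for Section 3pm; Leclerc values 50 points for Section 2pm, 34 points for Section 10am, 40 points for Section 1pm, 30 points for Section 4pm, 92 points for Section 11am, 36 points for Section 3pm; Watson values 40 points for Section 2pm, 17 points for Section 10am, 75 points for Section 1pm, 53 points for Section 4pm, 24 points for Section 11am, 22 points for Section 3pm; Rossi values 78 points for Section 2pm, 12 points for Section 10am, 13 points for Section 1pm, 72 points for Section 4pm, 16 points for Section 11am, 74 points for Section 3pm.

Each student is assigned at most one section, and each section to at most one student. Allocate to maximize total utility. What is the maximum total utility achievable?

This is the linear assignment problem.
Optimal: Delgado→Section 4pm (77 points), Costa→Section 10am (91 points), Leclerc→Section 11am (92 points), Watson→Section 1pm (75 points), Rossi→Section 2pm (78 points) — total 77+91+92+75+78 = 413 points.
Column-greedy (each section in turn goes to its best remaining student) gives 283 points, worse by 130.
Swapping Delgado↔Watson (Delgado→Section 1pm 14 points, Watson→Section 4pm 53 points) loses 85.

Max total: 413 points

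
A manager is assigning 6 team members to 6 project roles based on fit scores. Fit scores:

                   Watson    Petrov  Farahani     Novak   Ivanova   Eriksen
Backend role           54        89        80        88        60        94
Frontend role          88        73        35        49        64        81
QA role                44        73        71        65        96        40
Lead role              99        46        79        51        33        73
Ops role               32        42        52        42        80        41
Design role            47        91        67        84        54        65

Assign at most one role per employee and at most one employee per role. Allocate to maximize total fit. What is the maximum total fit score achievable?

This is a one-to-one assignment (maximum-weight bipartite matching).
Optimal: Watson→Lead role (99 pts), Petrov→Design role (91 pts), Farahani→QA role (71 pts), Novak→Backend role (88 pts), Ivanova→Ops role (80 pts), Eriksen→Frontend role (81 pts) — total 99+91+71+88+80+81 = 510 pts.
Column-greedy (each role in turn goes to its best remaining employee) gives 483 pts, worse by 27.

Maximum total: 510 pts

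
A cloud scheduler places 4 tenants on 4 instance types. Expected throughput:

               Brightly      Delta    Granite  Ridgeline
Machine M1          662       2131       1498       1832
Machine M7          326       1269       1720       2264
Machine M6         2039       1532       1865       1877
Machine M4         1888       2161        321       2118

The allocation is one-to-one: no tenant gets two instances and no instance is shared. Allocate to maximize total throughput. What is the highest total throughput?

Optimal: Brightly→Machine M4 (1888 ops/s), Delta→Machine M1 (2131 ops/s), Granite→Machine M6 (1865 ops/s), Ridgeline→Machine M7 (2264 ops/s) — total 1888+2131+1865+2264 = 8148 ops/s.
Max-entry greedy (repeatedly take the single best remaining cell) gives 7962 ops/s, worse by 186.

Maximum total: 8148 ops/s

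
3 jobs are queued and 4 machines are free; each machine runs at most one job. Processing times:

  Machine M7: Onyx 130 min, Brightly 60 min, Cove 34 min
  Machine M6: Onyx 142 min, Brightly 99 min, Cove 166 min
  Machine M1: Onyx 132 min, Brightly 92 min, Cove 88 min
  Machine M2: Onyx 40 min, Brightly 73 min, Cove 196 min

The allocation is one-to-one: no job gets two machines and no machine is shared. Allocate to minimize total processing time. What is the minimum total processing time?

Optimal: Onyx→Machine M2 (40 min), Brightly→Machine M1 (92 min), Cove→Machine M7 (34 min) — total 40+92+34 = 166 min.
Column-greedy (each machine in turn goes to its cheapest remaining job) gives 265 min, worse by 99.
Next-best assignment: Onyx→Machine M2, Brightly→Machine M6, Cove→Machine M7 = 173 min.
Swapping Onyx↔Cove (Onyx→Machine M7 130 min, Cove→Machine M2 196 min) adds 252.

Min total: 166 min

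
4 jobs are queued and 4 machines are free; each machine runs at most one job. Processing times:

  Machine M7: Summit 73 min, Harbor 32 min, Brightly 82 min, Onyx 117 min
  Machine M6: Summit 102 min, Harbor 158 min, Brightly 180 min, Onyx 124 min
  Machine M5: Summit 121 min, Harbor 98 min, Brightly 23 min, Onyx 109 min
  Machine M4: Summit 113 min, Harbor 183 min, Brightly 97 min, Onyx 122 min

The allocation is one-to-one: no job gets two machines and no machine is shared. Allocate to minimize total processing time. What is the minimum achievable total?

Minimum total: 279 min

Optimal: Summit→Machine M6 (102 min), Harbor→Machine M7 (32 min), Brightly→Machine M5 (23 min), Onyx→Machine M4 (122 min) — total 102+32+23+122 = 279 min.
Row-greedy (each job in turn takes its cheapest remaining machine) gives 392 min, worse by 113.
Next-best assignment: Summit→Machine M4, Harbor→Machine M7, Brightly→Machine M5, Onyx→Machine M6 = 292 min.
No other one-to-one assignment undercuts 279 min.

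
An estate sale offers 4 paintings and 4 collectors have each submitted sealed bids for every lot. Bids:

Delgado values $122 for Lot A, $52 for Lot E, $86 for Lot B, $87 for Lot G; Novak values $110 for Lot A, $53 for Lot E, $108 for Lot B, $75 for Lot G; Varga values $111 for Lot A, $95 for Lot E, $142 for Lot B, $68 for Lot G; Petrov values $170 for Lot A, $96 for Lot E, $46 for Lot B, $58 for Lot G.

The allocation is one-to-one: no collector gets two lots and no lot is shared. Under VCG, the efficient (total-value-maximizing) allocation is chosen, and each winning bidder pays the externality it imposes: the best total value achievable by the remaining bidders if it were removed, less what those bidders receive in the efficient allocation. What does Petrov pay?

Petrov pays $49.

Efficient allocation: Delgado→Lot G ($87), Novak→Lot B ($108), Varga→Lot E ($95), Petrov→Lot A ($170); total welfare W = $460.
Petrov receives Lot A at value $170, so the others get W − 170 = $290.
Without Petrov: best allocation of the remaining 3 bidders over all 4 lots is Delgado→Lot A ($122), Novak→Lot G ($75), Varga→Lot B ($142), total $339.
VCG payment = (others' best without Petrov) − (others' welfare with Petrov) = 339 − 290 = $49.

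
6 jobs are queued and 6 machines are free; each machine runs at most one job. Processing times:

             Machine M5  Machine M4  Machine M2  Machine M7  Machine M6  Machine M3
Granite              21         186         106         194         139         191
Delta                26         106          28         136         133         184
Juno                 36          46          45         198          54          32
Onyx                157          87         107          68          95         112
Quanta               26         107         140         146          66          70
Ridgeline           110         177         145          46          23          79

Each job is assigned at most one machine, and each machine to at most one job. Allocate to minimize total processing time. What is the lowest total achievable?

Min total: 256 min

Optimal: Granite→Machine M5 (21 min), Delta→Machine M2 (28 min), Juno→Machine M4 (46 min), Onyx→Machine M7 (68 min), Quanta→Machine M3 (70 min), Ridgeline→Machine M6 (23 min) — total 21+28+46+68+70+23 = 256 min.
Row-greedy (each job in turn takes its cheapest remaining machine) gives 392 min, worse by 136.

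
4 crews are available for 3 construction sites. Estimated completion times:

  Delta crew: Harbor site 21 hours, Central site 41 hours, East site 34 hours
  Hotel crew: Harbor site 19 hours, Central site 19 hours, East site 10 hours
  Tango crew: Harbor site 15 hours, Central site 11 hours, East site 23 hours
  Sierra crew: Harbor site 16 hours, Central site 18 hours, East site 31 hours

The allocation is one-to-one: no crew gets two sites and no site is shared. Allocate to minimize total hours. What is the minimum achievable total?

Treat this as an assignment problem: match each crew to one site.
Optimal: Sierra crew→Harbor site (16 hours), Tango crew→Central site (11 hours), Hotel crew→East site (10 hours) — total 16+11+10 = 37 hours.

Minimum total: 37 hours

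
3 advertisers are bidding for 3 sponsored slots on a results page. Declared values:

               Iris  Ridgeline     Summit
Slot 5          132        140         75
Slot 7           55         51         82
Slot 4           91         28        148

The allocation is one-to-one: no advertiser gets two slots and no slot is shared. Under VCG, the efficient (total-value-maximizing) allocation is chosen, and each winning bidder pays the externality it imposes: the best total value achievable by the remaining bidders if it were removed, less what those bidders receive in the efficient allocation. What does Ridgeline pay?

Ridgeline pays $77.

Efficient allocation: Iris→Slot 7 ($55), Ridgeline→Slot 5 ($140), Summit→Slot 4 ($148); total welfare W = $343.
Ridgeline receives Slot 5 at value $140, so the others get W − 140 = $203.
Without Ridgeline: best allocation of the remaining 2 bidders over all 3 slots is Iris→Slot 5 ($132), Summit→Slot 4 ($148), total $280.
VCG payment = (others' best without Ridgeline) − (others' welfare with Ridgeline) = 280 − 203 = $77.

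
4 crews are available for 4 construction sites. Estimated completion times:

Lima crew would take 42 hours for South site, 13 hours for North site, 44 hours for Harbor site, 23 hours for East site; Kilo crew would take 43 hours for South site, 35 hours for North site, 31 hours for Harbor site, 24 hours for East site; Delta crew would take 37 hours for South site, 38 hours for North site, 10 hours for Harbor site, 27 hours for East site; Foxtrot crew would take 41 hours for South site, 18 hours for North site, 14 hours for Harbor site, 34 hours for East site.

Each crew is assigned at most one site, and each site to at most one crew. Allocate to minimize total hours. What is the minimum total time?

Minimum total: 88 hours

Treat this as an assignment problem: match each crew to one site.
Optimal: Lima crew→North site (13 hours), Kilo crew→East site (24 hours), Delta crew→South site (37 hours), Foxtrot crew→Harbor site (14 hours) — total 13+24+37+14 = 88 hours.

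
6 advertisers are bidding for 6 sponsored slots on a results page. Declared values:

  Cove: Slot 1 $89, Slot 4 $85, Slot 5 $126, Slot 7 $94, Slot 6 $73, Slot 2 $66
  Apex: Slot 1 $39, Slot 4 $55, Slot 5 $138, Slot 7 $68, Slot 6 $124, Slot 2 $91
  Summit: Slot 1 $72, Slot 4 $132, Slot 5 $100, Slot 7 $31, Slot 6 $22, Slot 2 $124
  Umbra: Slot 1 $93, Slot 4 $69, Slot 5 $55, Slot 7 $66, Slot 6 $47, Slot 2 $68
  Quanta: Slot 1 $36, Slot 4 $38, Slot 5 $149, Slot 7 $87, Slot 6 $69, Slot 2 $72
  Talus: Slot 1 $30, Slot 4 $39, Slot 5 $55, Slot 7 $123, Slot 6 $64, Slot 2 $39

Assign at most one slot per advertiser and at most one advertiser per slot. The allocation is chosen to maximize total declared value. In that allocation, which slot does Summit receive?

Optimal: Cove→Slot 4 ($85), Apex→Slot 6 ($124), Summit→Slot 2 ($124), Umbra→Slot 1 ($93), Quanta→Slot 5 ($149), Talus→Slot 7 ($123) — total 85+124+124+93+149+123 = $698.
Row-greedy (each advertiser in turn takes its best remaining slot) gives $601, worse by 97.
Next-best assignment: Cove→Slot 2, Apex→Slot 6, Summit→Slot 4, Umbra→Slot 1, Quanta→Slot 5, Talus→Slot 7 = $687.
Swapping Cove↔Apex (Cove→Slot 6 $73, Apex→Slot 4 $55) loses 81.
Every other assignment is strictly worse.
Summit's own top slot is Slot 4 ($132), but forcing Summit→Slot 4 and reassigning the rest optimally gives only $687 — worse by 11.

Summit receives Slot 2.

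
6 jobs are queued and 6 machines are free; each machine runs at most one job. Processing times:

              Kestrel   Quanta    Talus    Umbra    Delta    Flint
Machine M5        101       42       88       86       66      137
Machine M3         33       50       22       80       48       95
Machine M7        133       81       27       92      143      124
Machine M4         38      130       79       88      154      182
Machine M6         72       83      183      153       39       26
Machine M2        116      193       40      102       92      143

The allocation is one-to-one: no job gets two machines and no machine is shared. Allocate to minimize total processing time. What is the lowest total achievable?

Minimum total: 283 min

This is the linear assignment problem.
Optimal: Kestrel→Machine M4 (38 min), Quanta→Machine M5 (42 min), Talus→Machine M7 (27 min), Umbra→Machine M2 (102 min), Delta→Machine M3 (48 min), Flint→Machine M6 (26 min) — total 38+42+27+102+48+26 = 283 min.
Min-entry greedy (repeatedly take the single cheapest remaining cell) gives 312 min, worse by 29.
No other one-to-one assignment undercuts 283 min.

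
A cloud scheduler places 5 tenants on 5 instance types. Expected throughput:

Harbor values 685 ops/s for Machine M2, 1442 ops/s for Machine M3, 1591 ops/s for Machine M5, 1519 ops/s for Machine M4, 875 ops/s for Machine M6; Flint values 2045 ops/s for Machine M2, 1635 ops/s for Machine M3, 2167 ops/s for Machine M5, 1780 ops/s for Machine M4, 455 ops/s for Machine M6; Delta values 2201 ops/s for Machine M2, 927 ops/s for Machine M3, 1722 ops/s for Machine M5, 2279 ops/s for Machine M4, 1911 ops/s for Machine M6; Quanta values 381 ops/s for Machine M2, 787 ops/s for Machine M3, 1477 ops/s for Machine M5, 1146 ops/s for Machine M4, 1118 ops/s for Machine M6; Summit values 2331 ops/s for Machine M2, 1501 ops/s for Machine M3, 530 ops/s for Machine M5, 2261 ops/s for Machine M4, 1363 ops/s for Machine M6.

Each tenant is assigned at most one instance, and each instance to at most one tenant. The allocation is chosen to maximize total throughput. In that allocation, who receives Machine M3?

Harbor receives Machine M3.

Optimal: Harbor→Machine M3 (1442 ops/s), Flint→Machine M5 (2167 ops/s), Delta→Machine M4 (2279 ops/s), Quanta→Machine M6 (1118 ops/s), Summit→Machine M2 (2331 ops/s) — total 1442+2167+2279+1118+2331 = 9337 ops/s.
Next-best assignment: Harbor→Machine M3, Flint→Machine M5, Delta→Machine M2, Quanta→Machine M6, Summit→Machine M4 = 9189 ops/s.
Harbor's own top instance is Machine M5 (1591 ops/s), but forcing Harbor→Machine M5 and reassigning the rest optimally gives only 8954 ops/s — worse by 383.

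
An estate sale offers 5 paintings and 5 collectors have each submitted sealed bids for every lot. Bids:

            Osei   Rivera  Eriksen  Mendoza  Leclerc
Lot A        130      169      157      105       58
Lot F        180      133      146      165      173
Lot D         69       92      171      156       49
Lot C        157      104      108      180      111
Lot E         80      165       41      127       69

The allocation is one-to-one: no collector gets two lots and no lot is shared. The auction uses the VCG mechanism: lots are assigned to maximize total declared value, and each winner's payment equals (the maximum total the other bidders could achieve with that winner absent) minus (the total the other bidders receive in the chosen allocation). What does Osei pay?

Osei pays $4.

Efficient allocation: Osei→Lot A ($130), Rivera→Lot E ($165), Eriksen→Lot D ($171), Mendoza→Lot C ($180), Leclerc→Lot F ($173); total welfare W = $819.
Osei receives Lot A at value $130, so the others get W − 130 = $689.
Without Osei: best allocation of the remaining 4 bidders over all 5 lots is Rivera→Lot A ($169), Eriksen→Lot D ($171), Mendoza→Lot C ($180), Leclerc→Lot F ($173), total $693.
VCG payment = (others' best without Osei) − (others' welfare with Osei) = 693 − 689 = $4.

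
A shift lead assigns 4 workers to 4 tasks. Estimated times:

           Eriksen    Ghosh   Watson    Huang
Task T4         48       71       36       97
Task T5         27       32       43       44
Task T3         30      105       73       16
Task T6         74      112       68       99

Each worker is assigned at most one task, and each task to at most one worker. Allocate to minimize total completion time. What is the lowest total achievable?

Optimal: Eriksen→Task T6 (74 min), Ghosh→Task T5 (32 min), Watson→Task T4 (36 min), Huang→Task T3 (16 min) — total 74+32+36+16 = 158 min.
Min-entry greedy (repeatedly take the single cheapest remaining cell) gives 191 min, worse by 33.
Next-best assignment: Eriksen→Task T4, Ghosh→Task T5, Watson→Task T6, Huang→Task T3 = 164 min.

Minimum total: 158 min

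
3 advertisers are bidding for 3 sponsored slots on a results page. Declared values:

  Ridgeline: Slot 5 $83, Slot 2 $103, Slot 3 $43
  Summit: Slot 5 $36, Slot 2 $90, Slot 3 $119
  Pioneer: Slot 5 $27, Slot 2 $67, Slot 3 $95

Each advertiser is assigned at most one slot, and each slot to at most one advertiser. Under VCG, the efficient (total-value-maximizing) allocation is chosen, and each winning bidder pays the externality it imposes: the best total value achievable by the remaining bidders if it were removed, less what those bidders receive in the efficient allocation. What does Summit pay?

Efficient allocation: Ridgeline→Slot 5 ($83), Summit→Slot 3 ($119), Pioneer→Slot 2 ($67); total welfare W = $269.
Summit receives Slot 3 at value $119, so the others get W − 119 = $150.
Without Summit: best allocation of the remaining 2 bidders over all 3 slots is Ridgeline→Slot 2 ($103), Pioneer→Slot 3 ($95), total $198.
VCG payment = (others' best without Summit) − (others' welfare with Summit) = 198 − 150 = $48.

Summit pays $48.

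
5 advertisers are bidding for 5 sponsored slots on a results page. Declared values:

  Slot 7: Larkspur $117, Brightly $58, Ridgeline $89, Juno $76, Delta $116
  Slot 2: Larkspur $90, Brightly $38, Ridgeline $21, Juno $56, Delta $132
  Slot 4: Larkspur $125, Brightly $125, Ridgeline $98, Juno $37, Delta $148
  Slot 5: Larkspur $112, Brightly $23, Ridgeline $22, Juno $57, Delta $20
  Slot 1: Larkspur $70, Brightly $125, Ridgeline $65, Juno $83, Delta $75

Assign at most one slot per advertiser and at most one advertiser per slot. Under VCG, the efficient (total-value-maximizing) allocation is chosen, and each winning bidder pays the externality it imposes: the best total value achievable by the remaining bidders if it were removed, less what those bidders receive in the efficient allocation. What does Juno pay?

Juno pays $7.

Efficient allocation: Larkspur→Slot 5 ($112), Brightly→Slot 1 ($125), Ridgeline→Slot 4 ($98), Juno→Slot 7 ($76), Delta→Slot 2 ($132); total welfare W = $543.
Juno receives Slot 7 at value $76, so the others get W − 76 = $467.
Without Juno: best allocation of the remaining 4 bidders over all 5 slots is Larkspur→Slot 5 ($112), Brightly→Slot 1 ($125), Ridgeline→Slot 7 ($89), Delta→Slot 4 ($148), total $474.
VCG payment = (others' best without Juno) − (others' welfare with Juno) = 474 − 467 = $7.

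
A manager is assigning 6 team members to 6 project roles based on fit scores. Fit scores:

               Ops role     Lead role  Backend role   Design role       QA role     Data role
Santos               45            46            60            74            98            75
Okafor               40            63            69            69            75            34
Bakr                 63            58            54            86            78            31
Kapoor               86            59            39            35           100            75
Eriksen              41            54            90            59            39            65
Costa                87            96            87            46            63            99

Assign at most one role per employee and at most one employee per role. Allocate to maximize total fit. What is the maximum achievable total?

Max total: 522 pts

Optimal: Santos→QA role (98 pts), Okafor→Lead role (63 pts), Bakr→Design role (86 pts), Kapoor→Ops role (86 pts), Eriksen→Backend role (90 pts), Costa→Data role (99 pts) — total 98+63+86+86+90+99 = 522 pts.
Row-greedy (each employee in turn takes its best remaining role) gives 500 pts, worse by 22.
Every other assignment is strictly worse.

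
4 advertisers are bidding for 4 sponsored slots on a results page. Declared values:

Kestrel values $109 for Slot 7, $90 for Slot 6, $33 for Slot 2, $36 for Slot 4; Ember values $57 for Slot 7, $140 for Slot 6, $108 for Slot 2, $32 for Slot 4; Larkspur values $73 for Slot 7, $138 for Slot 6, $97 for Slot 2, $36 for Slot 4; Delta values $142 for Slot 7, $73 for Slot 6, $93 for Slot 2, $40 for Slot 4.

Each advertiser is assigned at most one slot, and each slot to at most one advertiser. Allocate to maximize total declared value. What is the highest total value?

Maximum total: $424

Optimal: Kestrel→Slot 4 ($36), Ember→Slot 2 ($108), Larkspur→Slot 6 ($138), Delta→Slot 7 ($142) — total 36+108+138+142 = $424.
Max-entry greedy (repeatedly take the single best remaining cell) gives $415, worse by 9.
Next-best assignment: Kestrel→Slot 4, Ember→Slot 6, Larkspur→Slot 2, Delta→Slot 7 = $415.
No other one-to-one assignment exceeds $424.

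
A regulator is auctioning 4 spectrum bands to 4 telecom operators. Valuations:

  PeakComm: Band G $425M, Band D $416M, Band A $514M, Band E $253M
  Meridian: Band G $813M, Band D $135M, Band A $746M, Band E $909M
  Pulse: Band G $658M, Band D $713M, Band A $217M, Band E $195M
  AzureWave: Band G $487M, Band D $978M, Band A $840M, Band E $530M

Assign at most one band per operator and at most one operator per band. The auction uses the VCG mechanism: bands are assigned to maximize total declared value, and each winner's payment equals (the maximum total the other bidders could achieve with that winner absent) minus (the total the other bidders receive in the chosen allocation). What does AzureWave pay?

AzureWave pays $55M.

Efficient allocation: PeakComm→Band A ($514M), Meridian→Band E ($909M), Pulse→Band G ($658M), AzureWave→Band D ($978M); total welfare W = $3059M.
AzureWave receives Band D at value $978M, so the others get W − 978 = $2081M.
Without AzureWave: best allocation of the remaining 3 bidders over all 4 bands is PeakComm→Band A ($514M), Meridian→Band E ($909M), Pulse→Band D ($713M), total $2136M.
VCG payment = (others' best without AzureWave) − (others' welfare with AzureWave) = 2136 − 2081 = $55M.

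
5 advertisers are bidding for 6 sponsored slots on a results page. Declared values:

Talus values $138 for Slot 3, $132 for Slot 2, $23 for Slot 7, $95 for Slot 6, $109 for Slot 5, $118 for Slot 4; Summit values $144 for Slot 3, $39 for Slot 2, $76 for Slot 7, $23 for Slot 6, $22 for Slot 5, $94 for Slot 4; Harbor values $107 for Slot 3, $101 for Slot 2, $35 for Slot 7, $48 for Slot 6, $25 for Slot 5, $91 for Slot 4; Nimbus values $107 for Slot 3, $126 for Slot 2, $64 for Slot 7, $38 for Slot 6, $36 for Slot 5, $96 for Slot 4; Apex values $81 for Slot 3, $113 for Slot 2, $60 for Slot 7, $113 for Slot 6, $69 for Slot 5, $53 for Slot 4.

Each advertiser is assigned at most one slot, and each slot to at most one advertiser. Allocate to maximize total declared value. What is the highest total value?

Maximum total: $583

Optimal: Talus→Slot 5 ($109), Summit→Slot 3 ($144), Harbor→Slot 4 ($91), Nimbus→Slot 2 ($126), Apex→Slot 6 ($113) — total 109+144+91+126+113 = $583.
Max-entry greedy (repeatedly take the single best remaining cell) gives $520, worse by 63.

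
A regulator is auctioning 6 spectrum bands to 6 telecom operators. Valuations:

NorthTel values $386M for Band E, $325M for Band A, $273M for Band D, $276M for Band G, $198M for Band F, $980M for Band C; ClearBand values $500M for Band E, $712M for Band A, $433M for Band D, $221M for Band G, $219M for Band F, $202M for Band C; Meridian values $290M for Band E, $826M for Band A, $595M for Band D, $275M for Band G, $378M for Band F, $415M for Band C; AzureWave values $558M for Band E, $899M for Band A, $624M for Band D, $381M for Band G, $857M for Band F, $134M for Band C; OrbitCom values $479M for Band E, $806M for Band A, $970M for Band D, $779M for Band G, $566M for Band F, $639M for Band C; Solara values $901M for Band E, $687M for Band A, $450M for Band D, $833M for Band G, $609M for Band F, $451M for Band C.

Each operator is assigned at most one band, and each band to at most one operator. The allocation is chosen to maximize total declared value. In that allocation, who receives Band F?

AzureWave receives Band F.

This is a one-to-one assignment (maximum-weight bipartite matching).
Optimal: NorthTel→Band C ($980M), ClearBand→Band E ($500M), Meridian→Band A ($826M), AzureWave→Band F ($857M), OrbitCom→Band D ($970M), Solara→Band G ($833M) — total 980+500+826+857+970+833 = $4966M.
Column-greedy (each band in turn goes to its best remaining operator) gives $3626M, worse by 1340.
AzureWave's own top band is Band A ($899M), but forcing AzureWave→Band A and reassigning the rest optimally gives only $4560M — worse by 406.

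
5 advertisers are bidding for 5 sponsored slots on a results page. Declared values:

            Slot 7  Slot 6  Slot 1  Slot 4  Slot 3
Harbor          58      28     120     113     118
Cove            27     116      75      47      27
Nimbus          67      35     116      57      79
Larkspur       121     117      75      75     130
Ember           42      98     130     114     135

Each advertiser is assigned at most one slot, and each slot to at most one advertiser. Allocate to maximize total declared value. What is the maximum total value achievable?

Max total: $601

Optimal: Harbor→Slot 4 ($113), Cove→Slot 6 ($116), Nimbus→Slot 1 ($116), Larkspur→Slot 7 ($121), Ember→Slot 3 ($135) — total 113+116+116+121+135 = $601.
Max-entry greedy (repeatedly take the single best remaining cell) gives $549, worse by 52.
Next-best assignment: Harbor→Slot 3, Cove→Slot 6, Nimbus→Slot 1, Larkspur→Slot 7, Ember→Slot 4 = $585.
Checked against all permutations: $601 is optimal.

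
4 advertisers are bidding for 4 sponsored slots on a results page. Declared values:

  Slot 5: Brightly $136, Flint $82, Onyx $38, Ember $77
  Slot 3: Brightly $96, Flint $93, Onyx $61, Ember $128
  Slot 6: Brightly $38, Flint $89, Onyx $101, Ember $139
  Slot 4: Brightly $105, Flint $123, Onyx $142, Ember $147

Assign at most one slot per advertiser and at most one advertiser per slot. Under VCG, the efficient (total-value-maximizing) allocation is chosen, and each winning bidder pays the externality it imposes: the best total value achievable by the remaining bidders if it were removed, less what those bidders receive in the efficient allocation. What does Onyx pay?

Onyx pays $30.

Efficient allocation: Brightly→Slot 5 ($136), Flint→Slot 3 ($93), Onyx→Slot 4 ($142), Ember→Slot 6 ($139); total welfare W = $510.
Onyx receives Slot 4 at value $142, so the others get W − 142 = $368.
Without Onyx: best allocation of the remaining 3 bidders over all 4 slots is Brightly→Slot 5 ($136), Flint→Slot 4 ($123), Ember→Slot 6 ($139), total $398.
VCG payment = (others' best without Onyx) − (others' welfare with Onyx) = 398 − 368 = $30.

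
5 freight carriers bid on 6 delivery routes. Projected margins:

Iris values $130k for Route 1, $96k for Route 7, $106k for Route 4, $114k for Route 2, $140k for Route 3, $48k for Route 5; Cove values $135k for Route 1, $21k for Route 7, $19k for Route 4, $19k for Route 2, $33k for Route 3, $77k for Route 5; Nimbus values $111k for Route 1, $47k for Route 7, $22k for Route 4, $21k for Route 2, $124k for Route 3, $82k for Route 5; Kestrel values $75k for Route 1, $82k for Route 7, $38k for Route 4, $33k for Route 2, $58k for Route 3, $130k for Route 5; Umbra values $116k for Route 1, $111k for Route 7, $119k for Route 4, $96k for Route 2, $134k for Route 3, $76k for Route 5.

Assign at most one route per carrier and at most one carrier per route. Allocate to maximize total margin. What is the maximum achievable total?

Optimal: Iris→Route 2 ($114k), Cove→Route 1 ($135k), Nimbus→Route 3 ($124k), Kestrel→Route 5 ($130k), Umbra→Route 4 ($119k) — total 114+135+124+130+119 = $622k.
Max-entry greedy (repeatedly take the single best remaining cell) gives $571k, worse by 51.
Next-best assignment: Iris→Route 2, Cove→Route 1, Nimbus→Route 3, Kestrel→Route 5, Umbra→Route 7 = $614k.

Maximum total: $622k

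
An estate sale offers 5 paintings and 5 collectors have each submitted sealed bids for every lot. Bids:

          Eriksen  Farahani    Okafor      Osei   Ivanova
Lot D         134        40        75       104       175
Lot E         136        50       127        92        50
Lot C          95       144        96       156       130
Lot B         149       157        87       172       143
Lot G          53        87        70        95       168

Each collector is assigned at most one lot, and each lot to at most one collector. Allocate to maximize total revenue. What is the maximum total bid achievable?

Maximum total: $745

Optimal: Eriksen→Lot D ($134), Farahani→Lot C ($144), Okafor→Lot E ($127), Osei→Lot B ($172), Ivanova→Lot G ($168) — total 134+144+127+172+168 = $745.
Max-entry greedy (repeatedly take the single best remaining cell) gives $697, worse by 48.
Swapping Farahani↔Ivanova (Farahani→Lot G $87, Ivanova→Lot C $130) loses 95.
Every other assignment is strictly worse.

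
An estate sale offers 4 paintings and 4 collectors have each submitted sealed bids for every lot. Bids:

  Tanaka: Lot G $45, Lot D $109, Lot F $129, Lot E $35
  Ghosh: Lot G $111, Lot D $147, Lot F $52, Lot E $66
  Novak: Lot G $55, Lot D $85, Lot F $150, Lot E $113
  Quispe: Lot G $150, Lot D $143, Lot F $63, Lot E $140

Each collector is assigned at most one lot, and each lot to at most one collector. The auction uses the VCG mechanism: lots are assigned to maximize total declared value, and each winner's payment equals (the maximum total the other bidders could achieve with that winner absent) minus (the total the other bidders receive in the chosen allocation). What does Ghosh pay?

Ghosh pays $17.

Efficient allocation: Tanaka→Lot F ($129), Ghosh→Lot D ($147), Novak→Lot E ($113), Quispe→Lot G ($150); total welfare W = $539.
Ghosh receives Lot D at value $147, so the others get W − 147 = $392.
Without Ghosh: best allocation of the remaining 3 bidders over all 4 lots is Tanaka→Lot D ($109), Novak→Lot F ($150), Quispe→Lot G ($150), total $409.
VCG payment = (others' best without Ghosh) − (others' welfare with Ghosh) = 409 − 392 = $17.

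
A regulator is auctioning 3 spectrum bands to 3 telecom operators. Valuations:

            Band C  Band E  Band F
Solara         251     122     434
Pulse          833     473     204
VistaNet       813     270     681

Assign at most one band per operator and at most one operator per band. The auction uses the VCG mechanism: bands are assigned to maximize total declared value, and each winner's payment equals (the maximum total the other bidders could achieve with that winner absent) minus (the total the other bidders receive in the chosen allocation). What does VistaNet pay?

Efficient allocation: Solara→Band F ($434M), Pulse→Band E ($473M), VistaNet→Band C ($813M); total welfare W = $1720M.
VistaNet receives Band C at value $813M, so the others get W − 813 = $907M.
Without VistaNet: best allocation of the remaining 2 bidders over all 3 bands is Solara→Band F ($434M), Pulse→Band C ($833M), total $1267M.
VCG payment = (others' best without VistaNet) − (others' welfare with VistaNet) = 1267 − 907 = $360M.

VistaNet pays $360M.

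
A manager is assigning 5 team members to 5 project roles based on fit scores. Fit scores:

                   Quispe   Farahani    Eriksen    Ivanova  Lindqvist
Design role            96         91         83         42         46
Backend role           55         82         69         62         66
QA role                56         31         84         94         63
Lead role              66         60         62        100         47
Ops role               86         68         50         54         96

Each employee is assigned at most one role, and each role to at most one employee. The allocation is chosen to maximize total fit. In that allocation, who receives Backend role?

Treat this as an assignment problem: match each employee to one role.
Optimal: Quispe→Design role (96 pts), Farahani→Backend role (82 pts), Eriksen→QA role (84 pts), Ivanova→Lead role (100 pts), Lindqvist→Ops role (96 pts) — total 96+82+84+100+96 = 458 pts.
Every other assignment is strictly worse.
Farahani's own top role is Design role (91 pts), but forcing Farahani→Design role and reassigning the rest optimally gives only 427 pts — worse by 31.

Farahani receives Backend role.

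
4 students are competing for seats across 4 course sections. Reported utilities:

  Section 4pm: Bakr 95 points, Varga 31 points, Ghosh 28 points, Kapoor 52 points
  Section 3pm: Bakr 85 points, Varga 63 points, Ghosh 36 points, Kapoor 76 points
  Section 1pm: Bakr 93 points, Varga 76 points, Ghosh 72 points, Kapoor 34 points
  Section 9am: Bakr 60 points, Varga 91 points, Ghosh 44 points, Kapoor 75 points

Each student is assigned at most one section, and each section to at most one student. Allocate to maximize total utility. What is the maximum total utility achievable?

Maximum total: 334 points

Optimal: Bakr→Section 4pm (95 points), Varga→Section 9am (91 points), Ghosh→Section 1pm (72 points), Kapoor→Section 3pm (76 points) — total 95+91+72+76 = 334 points.
Column-greedy (each section in turn goes to its best remaining student) gives 291 points, worse by 43.
Next-best assignment: Bakr→Section 4pm, Varga→Section 3pm, Ghosh→Section 1pm, Kapoor→Section 9am = 305 points.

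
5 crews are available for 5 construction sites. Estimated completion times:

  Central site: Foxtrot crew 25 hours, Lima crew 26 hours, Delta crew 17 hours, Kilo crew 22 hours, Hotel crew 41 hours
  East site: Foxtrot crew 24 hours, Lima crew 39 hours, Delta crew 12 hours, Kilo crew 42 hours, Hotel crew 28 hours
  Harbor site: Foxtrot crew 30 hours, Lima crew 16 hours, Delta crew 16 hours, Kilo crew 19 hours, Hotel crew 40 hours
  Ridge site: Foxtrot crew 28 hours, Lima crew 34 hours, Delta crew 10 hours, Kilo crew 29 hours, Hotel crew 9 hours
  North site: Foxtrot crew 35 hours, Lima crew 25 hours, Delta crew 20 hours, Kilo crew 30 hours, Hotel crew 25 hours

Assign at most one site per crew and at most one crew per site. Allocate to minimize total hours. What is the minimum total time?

Min total: 90 hours

Optimal: Foxtrot crew→Central site (25 hours), Lima crew→North site (25 hours), Delta crew→East site (12 hours), Kilo crew→Harbor site (19 hours), Hotel crew→Ridge site (9 hours) — total 25+25+12+19+9 = 90 hours.
Next-best assignment: Foxtrot crew→East site, Lima crew→Harbor site, Delta crew→North site, Kilo crew→Central site, Hotel crew→Ridge site = 91 hours.
Swapping Delta crew↔Lima crew (Delta crew→North site 20 hours, Lima crew→East site 39 hours) adds 22.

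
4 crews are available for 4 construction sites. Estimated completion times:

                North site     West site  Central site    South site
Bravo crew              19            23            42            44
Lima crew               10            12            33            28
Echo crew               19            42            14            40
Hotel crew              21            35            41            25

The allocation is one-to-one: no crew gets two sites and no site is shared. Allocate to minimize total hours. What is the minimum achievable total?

Minimum total: 70 hours

This is the linear assignment problem.
Optimal: Bravo crew→North site (19 hours), Lima crew→West site (12 hours), Echo crew→Central site (14 hours), Hotel crew→South site (25 hours) — total 19+12+14+25 = 70 hours.
Column-greedy (each site in turn goes to its cheapest remaining crew) gives 72 hours, worse by 2.
Checked against all permutations: 70 hours is optimal.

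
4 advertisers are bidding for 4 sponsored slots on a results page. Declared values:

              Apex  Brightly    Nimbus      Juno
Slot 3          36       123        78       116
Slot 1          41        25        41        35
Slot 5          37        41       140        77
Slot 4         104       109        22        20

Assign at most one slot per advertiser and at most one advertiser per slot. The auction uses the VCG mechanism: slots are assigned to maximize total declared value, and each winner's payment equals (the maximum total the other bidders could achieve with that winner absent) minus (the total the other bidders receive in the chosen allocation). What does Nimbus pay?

Efficient allocation: Apex→Slot 1 ($41), Brightly→Slot 4 ($109), Nimbus→Slot 5 ($140), Juno→Slot 3 ($116); total welfare W = $406.
Nimbus receives Slot 5 at value $140, so the others get W − 140 = $266.
Without Nimbus: best allocation of the remaining 3 bidders over all 4 slots is Apex→Slot 4 ($104), Brightly→Slot 3 ($123), Juno→Slot 5 ($77), total $304.
VCG payment = (others' best without Nimbus) − (others' welfare with Nimbus) = 304 − 266 = $38.

Nimbus pays $38.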